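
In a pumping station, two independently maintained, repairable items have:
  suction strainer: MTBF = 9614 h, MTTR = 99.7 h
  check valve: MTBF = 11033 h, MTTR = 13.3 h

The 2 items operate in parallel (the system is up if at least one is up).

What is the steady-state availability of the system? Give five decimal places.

A(suction strainer) = MTBF/(MTBF+MTTR) = 9614/(9614+99.7) = 0.989736
A(check valve) = MTBF/(MTBF+MTTR) = 11033/(11033+13.3) = 0.998796
Parallel availability: 1 − (1 − 0.989736)(1 − 0.998796) = 0.99999

0.99999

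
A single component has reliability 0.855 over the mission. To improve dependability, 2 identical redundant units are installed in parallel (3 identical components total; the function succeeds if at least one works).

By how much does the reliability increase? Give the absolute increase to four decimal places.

R_before = 0.855
R_after = 1 − (1 − 0.855)^3 = 0.9970
ΔR = 0.9970 − 0.855 = 0.1420

0.1420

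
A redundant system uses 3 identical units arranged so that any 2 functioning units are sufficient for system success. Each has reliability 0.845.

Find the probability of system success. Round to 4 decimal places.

R = Σ_{i=2}^{3} C(3,i) p^i (1−p)^{3−i} with p = 0.845
C(3,2)·0.845^2·0.155^1 = 0.332022
C(3,3)·0.845^3·0.155^0 = 0.603351
Sum = 0.9354

0.9354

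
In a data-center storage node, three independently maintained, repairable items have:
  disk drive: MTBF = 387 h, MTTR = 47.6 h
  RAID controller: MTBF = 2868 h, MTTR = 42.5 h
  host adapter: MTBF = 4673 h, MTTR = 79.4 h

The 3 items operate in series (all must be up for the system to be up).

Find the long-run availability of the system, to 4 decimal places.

A(disk drive) = MTBF/(MTBF+MTTR) = 387/(387+47.6) = 0.890474
A(RAID controller) = MTBF/(MTBF+MTTR) = 2868/(2868+42.5) = 0.985398
A(host adapter) = MTBF/(MTBF+MTTR) = 4673/(4673+79.4) = 0.983293
Series availability: 0.890474 × 0.985398 × 0.983293 = 0.8628

0.8628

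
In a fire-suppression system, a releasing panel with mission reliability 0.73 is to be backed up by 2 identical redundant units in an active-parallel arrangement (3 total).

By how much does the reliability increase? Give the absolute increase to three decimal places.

R_before = 0.73
R_after = 1 − (1 − 0.73)^3 = 0.980
ΔR = 0.980 − 0.73 = 0.250

0.250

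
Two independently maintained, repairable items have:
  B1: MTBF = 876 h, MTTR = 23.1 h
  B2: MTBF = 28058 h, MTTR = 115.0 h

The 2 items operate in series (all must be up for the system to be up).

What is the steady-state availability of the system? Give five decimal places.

A(B1) = MTBF/(MTBF+MTTR) = 876/(876+23.1) = 0.974308
A(B2) = MTBF/(MTBF+MTTR) = 28058/(28058+115.0) = 0.995918
Series availability: 0.974308 × 0.995918 = 0.97033

0.97033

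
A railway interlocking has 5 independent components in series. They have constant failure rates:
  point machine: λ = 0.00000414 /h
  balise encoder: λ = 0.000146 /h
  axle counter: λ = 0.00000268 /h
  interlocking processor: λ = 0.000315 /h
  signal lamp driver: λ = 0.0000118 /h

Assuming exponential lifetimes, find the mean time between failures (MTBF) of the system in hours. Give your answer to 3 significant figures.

Series of exponential components: λ_sys = Σ λ_i
λ_sys = 0.00000414 + 0.000146 + 0.00000268 + 0.000315 + 0.0000118 = 4.7962e-04 /h
MTBF = 1 / λ_sys = 2080 h

2080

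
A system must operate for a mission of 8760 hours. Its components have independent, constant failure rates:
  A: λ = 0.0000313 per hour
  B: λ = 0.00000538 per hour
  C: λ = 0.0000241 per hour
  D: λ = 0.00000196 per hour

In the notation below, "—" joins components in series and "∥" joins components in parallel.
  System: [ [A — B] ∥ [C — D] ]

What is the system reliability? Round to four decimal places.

0.9439

R(A) = exp(−0.0000313 × 8760) = 0.760189
R(B) = exp(−0.00000538 × 8760) = 0.953965
R(C) = exp(−0.0000241 × 8760) = 0.809680
R(D) = exp(−0.00000196 × 8760) = 0.982977
Series (A and B): 0.760189 × 0.953965 = 0.725194
Series (C and D): 0.809680 × 0.982977 = 0.795897
Parallel ([0.725194] and [0.795897]): 1 − (1 − 0.725194)(1 − 0.795897) = 0.9439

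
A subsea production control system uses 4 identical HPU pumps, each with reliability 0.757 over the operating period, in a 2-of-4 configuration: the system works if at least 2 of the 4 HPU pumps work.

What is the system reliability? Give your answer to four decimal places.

R = Σ_{i=2}^{4} C(4,i) p^i (1−p)^{4−i} with p = 0.757
C(4,2)·0.757^2·0.243^2 = 0.203028
C(4,3)·0.757^3·0.243^1 = 0.421652
C(4,4)·0.757^4·0.243^0 = 0.328385
Sum = 0.9531

0.9531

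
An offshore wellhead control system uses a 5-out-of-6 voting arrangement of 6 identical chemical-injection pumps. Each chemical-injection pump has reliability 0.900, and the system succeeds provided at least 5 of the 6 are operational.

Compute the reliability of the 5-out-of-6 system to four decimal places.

0.8857

R = Σ_{i=5}^{6} C(6,i) p^i (1−p)^{6−i} with p = 0.900
C(6,5)·0.900^5·0.100^1 = 0.354294
C(6,6)·0.900^6·0.100^0 = 0.531441
Sum = 0.8857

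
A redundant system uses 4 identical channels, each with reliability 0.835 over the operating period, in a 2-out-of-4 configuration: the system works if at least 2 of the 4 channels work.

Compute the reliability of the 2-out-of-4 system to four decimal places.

0.9843

R = Σ_{i=2}^{4} C(4,i) p^i (1−p)^{4−i} with p = 0.835
C(4,2)·0.835^2·0.165^2 = 0.113892
C(4,3)·0.835^3·0.165^1 = 0.384241
C(4,4)·0.835^4·0.165^0 = 0.486123
Sum = 0.9843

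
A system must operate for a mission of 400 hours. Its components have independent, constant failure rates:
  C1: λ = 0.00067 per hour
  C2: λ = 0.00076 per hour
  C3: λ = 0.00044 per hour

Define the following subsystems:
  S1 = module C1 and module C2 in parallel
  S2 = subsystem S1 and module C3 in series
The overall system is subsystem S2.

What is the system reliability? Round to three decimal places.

0.787

R(C1) = exp(−0.00067 × 400) = 0.76491
R(C2) = exp(−0.00076 × 400) = 0.73786
R(C3) = exp(−0.00044 × 400) = 0.83862
Parallel (C1 and C2): 1 − (1 − 0.76491)(1 − 0.73786) = 0.93837
Series ([0.93837] and C3): 0.93837 × 0.83862 = 0.787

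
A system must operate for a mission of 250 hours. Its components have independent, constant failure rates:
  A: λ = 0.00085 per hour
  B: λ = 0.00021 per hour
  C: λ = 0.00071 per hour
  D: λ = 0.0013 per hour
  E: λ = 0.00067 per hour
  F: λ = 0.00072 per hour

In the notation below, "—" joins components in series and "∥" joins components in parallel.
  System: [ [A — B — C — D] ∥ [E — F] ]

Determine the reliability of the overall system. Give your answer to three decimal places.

0.843

R(A) = exp(−0.00085 × 250) = 0.80856
R(B) = exp(−0.00021 × 250) = 0.94885
R(C) = exp(−0.00071 × 250) = 0.83736
R(D) = exp(−0.0013 × 250) = 0.72253
R(E) = exp(−0.00067 × 250) = 0.84578
R(F) = exp(−0.00072 × 250) = 0.83527
Series (A, B, C, and D): 0.80856 × 0.94885 × 0.83736 × 0.72253 = 0.46417
Series (E and F): 0.84578 × 0.83527 = 0.70645
Parallel ([0.46417] and [0.70645]): 1 − (1 − 0.46417)(1 − 0.70645) = 0.843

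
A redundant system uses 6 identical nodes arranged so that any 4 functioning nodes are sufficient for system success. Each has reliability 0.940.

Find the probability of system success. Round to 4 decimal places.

0.9962

R = Σ_{i=4}^{6} C(6,i) p^i (1−p)^{6−i} with p = 0.940
C(6,4)·0.940^4·0.060^2 = 0.042160
C(6,5)·0.940^5·0.060^1 = 0.264205
C(6,6)·0.940^6·0.060^0 = 0.689870
Sum = 0.9962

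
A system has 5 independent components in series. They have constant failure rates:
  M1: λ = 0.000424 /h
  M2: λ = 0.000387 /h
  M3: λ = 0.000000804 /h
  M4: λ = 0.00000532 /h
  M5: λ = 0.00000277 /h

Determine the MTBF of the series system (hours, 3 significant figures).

Series of exponential components: λ_sys = Σ λ_i
λ_sys = 0.000424 + 0.000387 + 0.000000804 + 0.00000532 + 0.00000277 = 8.1989e-04 /h
MTBF = 1 / λ_sys = 1220 h

1220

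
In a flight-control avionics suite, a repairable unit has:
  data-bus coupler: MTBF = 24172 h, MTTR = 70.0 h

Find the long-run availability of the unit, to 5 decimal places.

0.99711

A(data-bus coupler) = MTBF/(MTBF+MTTR) = 24172/(24172+70.0) = 0.99711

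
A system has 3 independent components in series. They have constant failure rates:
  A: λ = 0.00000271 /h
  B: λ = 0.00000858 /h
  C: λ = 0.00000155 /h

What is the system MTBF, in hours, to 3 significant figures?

77900

Series of exponential components: λ_sys = Σ λ_i
λ_sys = 0.00000271 + 0.00000858 + 0.00000155 = 1.2840e-05 /h
MTBF = 1 / λ_sys = 77900 h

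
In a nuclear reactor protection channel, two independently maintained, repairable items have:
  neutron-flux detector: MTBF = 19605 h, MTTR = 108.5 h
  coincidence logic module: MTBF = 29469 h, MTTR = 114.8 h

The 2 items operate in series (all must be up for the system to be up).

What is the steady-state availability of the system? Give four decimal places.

0.9906

A(neutron-flux detector) = MTBF/(MTBF+MTTR) = 19605/(19605+108.5) = 0.994496
A(coincidence logic module) = MTBF/(MTBF+MTTR) = 29469/(29469+114.8) = 0.996119
Series availability: 0.994496 × 0.996119 = 0.9906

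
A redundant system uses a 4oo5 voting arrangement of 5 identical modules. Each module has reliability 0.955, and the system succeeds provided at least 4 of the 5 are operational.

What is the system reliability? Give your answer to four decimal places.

R = Σ_{i=4}^{5} C(5,i) p^i (1−p)^{5−i} with p = 0.955
C(5,4)·0.955^4·0.045^1 = 0.187153
C(5,5)·0.955^5·0.045^0 = 0.794359
Sum = 0.9815

0.9815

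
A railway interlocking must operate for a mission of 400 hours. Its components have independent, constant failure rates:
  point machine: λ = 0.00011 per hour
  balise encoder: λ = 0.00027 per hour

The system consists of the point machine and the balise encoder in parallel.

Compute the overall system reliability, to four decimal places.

R(point machine) = exp(−0.00011 × 400) = 0.956954
R(balise encoder) = exp(−0.00027 × 400) = 0.897628
Parallel (point machine and balise encoder): 1 − (1 − 0.956954)(1 − 0.897628) = 0.9956

0.9956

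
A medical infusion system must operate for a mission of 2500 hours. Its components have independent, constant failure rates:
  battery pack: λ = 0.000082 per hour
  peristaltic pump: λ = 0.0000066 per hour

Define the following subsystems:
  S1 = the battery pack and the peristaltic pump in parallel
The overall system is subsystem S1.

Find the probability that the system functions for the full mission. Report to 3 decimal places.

R(battery pack) = exp(−0.000082 × 2500) = 0.81465
R(peristaltic pump) = exp(−0.0000066 × 2500) = 0.98364
Parallel (battery pack and peristaltic pump): 1 − (1 − 0.81465)(1 − 0.98364) = 0.997

0.997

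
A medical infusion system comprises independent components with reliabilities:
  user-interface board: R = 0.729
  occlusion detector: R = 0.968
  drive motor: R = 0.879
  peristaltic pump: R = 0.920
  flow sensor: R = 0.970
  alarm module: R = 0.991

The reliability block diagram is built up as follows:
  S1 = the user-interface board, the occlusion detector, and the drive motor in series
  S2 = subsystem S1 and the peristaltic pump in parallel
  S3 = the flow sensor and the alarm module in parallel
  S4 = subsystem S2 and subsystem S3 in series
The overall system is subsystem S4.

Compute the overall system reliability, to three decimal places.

0.969

Series (user-interface board, occlusion detector, and drive motor): 0.72900 × 0.96800 × 0.87900 = 0.62029
Parallel ([0.62029] and peristaltic pump): 1 − (1 − 0.62029)(1 − 0.92000) = 0.96962
Parallel (flow sensor and alarm module): 1 − (1 − 0.97000)(1 − 0.99100) = 0.99973
Series ([0.96962] and [0.99973]): 0.96962 × 0.99973 = 0.969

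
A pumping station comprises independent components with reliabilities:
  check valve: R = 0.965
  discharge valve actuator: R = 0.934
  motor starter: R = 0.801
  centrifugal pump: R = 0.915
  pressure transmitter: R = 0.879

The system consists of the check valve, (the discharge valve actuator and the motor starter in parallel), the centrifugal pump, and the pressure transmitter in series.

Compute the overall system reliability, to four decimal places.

Parallel (discharge valve actuator and motor starter): 1 − (1 − 0.934000)(1 − 0.801000) = 0.986866
Series (check valve, [0.986866], centrifugal pump, and pressure transmitter): 0.965000 × 0.986866 × 0.915000 × 0.879000 = 0.7659

0.7659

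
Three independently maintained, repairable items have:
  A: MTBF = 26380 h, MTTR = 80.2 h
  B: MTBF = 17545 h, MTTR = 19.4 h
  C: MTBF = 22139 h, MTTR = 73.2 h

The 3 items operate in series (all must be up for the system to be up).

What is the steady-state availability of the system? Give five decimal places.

0.99259

A(A) = MTBF/(MTBF+MTTR) = 26380/(26380+80.2) = 0.996969
A(B) = MTBF/(MTBF+MTTR) = 17545/(17545+19.4) = 0.998895
A(C) = MTBF/(MTBF+MTTR) = 22139/(22139+73.2) = 0.996705
Series availability: 0.996969 × 0.998895 × 0.996705 = 0.99259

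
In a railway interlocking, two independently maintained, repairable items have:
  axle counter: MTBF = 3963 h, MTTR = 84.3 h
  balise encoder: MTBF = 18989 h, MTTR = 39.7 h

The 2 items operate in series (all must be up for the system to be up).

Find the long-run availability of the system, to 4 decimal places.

A(axle counter) = MTBF/(MTBF+MTTR) = 3963/(3963+84.3) = 0.979171
A(balise encoder) = MTBF/(MTBF+MTTR) = 18989/(18989+39.7) = 0.997914
Series availability: 0.979171 × 0.997914 = 0.9771

0.9771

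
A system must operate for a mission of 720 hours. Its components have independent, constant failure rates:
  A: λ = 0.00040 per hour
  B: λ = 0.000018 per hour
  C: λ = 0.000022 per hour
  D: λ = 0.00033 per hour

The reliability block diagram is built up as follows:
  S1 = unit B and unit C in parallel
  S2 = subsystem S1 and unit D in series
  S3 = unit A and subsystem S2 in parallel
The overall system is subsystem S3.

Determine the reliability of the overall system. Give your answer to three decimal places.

0.947

R(A) = exp(−0.00040 × 720) = 0.74976
R(B) = exp(−0.000018 × 720) = 0.98712
R(C) = exp(−0.000022 × 720) = 0.98428
R(D) = exp(−0.00033 × 720) = 0.78852
Parallel (B and C): 1 − (1 − 0.98712)(1 − 0.98428) = 0.99980
Series ([0.99980] and D): 0.99980 × 0.78852 = 0.78836
Parallel (A and [0.78836]): 1 − (1 − 0.74976)(1 − 0.78836) = 0.947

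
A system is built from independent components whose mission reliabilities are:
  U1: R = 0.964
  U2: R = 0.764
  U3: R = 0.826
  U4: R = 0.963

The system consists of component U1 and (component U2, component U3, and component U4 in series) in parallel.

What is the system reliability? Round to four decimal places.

Series (U2, U3, and U4): 0.764000 × 0.826000 × 0.963000 = 0.607715
Parallel (U1 and [0.607715]): 1 − (1 − 0.964000)(1 − 0.607715) = 0.9859

0.9859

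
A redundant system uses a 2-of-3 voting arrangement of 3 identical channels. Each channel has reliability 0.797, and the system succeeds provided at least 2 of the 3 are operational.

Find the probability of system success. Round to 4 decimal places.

R = Σ_{i=2}^{3} C(3,i) p^i (1−p)^{3−i} with p = 0.797
C(3,2)·0.797^2·0.203^1 = 0.386842
C(3,3)·0.797^3·0.203^0 = 0.506262
Sum = 0.8931

0.8931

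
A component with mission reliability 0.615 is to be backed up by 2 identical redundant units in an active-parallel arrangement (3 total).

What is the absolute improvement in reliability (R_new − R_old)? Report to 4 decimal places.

R_before = 0.615
R_after = 1 − (1 − 0.615)^3 = 0.9429
ΔR = 0.9429 − 0.615 = 0.3279

0.3279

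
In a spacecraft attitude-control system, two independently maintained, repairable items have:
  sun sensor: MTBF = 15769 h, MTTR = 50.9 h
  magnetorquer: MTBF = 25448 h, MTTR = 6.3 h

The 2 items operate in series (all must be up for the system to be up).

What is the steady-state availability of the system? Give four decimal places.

A(sun sensor) = MTBF/(MTBF+MTTR) = 15769/(15769+50.9) = 0.996783
A(magnetorquer) = MTBF/(MTBF+MTTR) = 25448/(25448+6.3) = 0.999752
Series availability: 0.996783 × 0.999752 = 0.9965

0.9965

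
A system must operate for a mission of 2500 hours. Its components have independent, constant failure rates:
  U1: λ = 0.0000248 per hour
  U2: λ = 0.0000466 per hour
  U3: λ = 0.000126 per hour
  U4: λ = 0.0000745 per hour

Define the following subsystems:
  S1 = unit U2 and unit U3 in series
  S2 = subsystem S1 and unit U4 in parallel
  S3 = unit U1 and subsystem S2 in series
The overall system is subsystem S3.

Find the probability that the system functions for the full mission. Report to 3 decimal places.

R(U1) = exp(−0.0000248 × 2500) = 0.93988
R(U2) = exp(−0.0000466 × 2500) = 0.89003
R(U3) = exp(−0.000126 × 2500) = 0.72979
R(U4) = exp(−0.0000745 × 2500) = 0.83007
Series (U2 and U3): 0.89003 × 0.72979 = 0.64953
Parallel ([0.64953] and U4): 1 − (1 − 0.64953)(1 − 0.83007) = 0.94044
Series (U1 and [0.94044]): 0.93988 × 0.94044 = 0.884

0.884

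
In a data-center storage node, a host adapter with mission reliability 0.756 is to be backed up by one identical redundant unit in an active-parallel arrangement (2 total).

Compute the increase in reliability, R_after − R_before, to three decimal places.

0.184

R_before = 0.756
R_after = 1 − (1 − 0.756)^2 = 0.940
ΔR = 0.940 − 0.756 = 0.184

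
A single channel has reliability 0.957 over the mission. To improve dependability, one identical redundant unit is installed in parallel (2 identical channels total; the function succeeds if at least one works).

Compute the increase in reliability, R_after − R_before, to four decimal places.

R_before = 0.957
R_after = 1 − (1 − 0.957)^2 = 0.9982
ΔR = 0.9982 − 0.957 = 0.0412

0.0412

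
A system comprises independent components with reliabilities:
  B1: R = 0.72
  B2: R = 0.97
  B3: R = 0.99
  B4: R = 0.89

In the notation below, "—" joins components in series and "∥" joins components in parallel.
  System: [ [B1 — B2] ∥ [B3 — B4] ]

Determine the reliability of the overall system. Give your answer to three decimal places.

0.964

Series (B1 and B2): 0.72000 × 0.97000 = 0.69840
Series (B3 and B4): 0.99000 × 0.89000 = 0.88110
Parallel ([0.69840] and [0.88110]): 1 − (1 − 0.69840)(1 − 0.88110) = 0.964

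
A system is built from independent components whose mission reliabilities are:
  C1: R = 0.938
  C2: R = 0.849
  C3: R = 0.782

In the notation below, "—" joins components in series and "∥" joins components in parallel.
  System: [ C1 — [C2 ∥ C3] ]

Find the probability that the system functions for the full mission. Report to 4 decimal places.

Parallel (C2 and C3): 1 − (1 − 0.849000)(1 − 0.782000) = 0.967082
Series (C1 and [0.967082]): 0.938000 × 0.967082 = 0.9071

0.9071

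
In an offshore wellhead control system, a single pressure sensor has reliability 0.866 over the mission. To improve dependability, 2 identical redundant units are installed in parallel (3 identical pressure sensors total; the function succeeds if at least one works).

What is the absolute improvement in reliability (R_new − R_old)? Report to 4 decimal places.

R_before = 0.866
R_after = 1 − (1 − 0.866)^3 = 0.9976
ΔR = 0.9976 − 0.866 = 0.1316

0.1316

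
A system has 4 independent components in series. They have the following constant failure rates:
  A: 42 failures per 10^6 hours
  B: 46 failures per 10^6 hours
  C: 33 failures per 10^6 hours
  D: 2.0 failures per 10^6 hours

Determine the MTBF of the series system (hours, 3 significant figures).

8130

Series of exponential components: λ_sys = Σ λ_i
λ_sys = 0.000042 + 0.000046 + 0.000033 + 0.0000020 = 1.2300e-04 /h
MTBF = 1 / λ_sys = 8130 h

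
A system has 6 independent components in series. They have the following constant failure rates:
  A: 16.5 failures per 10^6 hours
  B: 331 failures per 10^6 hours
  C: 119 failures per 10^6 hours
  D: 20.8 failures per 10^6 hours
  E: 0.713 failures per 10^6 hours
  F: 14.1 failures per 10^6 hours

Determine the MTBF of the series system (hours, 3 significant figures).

Series of exponential components: λ_sys = Σ λ_i
λ_sys = 0.0000165 + 0.000331 + 0.000119 + 0.0000208 + 0.000000713 + 0.0000141 = 5.0211e-04 /h
MTBF = 1 / λ_sys = 1990 h

1990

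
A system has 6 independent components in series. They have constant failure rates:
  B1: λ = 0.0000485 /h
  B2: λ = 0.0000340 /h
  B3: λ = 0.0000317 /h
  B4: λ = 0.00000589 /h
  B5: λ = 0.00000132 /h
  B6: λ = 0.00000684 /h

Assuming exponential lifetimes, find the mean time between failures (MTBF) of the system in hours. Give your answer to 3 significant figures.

7800

Series of exponential components: λ_sys = Σ λ_i
λ_sys = 0.0000485 + 0.0000340 + 0.0000317 + 0.00000589 + 0.00000132 + 0.00000684 = 1.2825e-04 /h
MTBF = 1 / λ_sys = 7800 h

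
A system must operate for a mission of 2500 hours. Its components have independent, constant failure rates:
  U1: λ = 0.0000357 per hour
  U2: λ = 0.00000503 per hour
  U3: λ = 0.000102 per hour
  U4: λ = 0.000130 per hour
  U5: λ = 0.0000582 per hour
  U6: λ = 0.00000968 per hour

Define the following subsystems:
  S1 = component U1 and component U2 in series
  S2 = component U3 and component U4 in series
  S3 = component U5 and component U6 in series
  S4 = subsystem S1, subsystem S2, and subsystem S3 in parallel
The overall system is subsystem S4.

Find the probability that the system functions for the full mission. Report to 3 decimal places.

0.993

R(U1) = exp(−0.0000357 × 2500) = 0.91462
R(U2) = exp(−0.00000503 × 2500) = 0.98750
R(U3) = exp(−0.000102 × 2500) = 0.77492
R(U4) = exp(−0.000130 × 2500) = 0.72253
R(U5) = exp(−0.0000582 × 2500) = 0.86459
R(U6) = exp(−0.00000968 × 2500) = 0.97609
Series (U1 and U2): 0.91462 × 0.98750 = 0.90319
Series (U3 and U4): 0.77492 × 0.72253 = 0.55990
Series (U5 and U6): 0.86459 × 0.97609 = 0.84392
Parallel ([0.90319], [0.55990], and [0.84392]): 1 − (1 − 0.90319)(1 − 0.55990)(1 − 0.84392) = 0.993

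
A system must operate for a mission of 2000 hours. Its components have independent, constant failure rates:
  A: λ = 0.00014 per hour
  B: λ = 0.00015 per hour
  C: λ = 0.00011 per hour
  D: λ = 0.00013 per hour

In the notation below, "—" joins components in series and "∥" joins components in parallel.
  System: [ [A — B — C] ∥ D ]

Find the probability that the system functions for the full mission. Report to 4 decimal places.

0.8739

R(A) = exp(−0.00014 × 2000) = 0.755784
R(B) = exp(−0.00015 × 2000) = 0.740818
R(C) = exp(−0.00011 × 2000) = 0.802519
R(D) = exp(−0.00013 × 2000) = 0.771052
Series (A, B, and C): 0.755784 × 0.740818 × 0.802519 = 0.449329
Parallel ([0.449329] and D): 1 − (1 − 0.449329)(1 − 0.771052) = 0.8739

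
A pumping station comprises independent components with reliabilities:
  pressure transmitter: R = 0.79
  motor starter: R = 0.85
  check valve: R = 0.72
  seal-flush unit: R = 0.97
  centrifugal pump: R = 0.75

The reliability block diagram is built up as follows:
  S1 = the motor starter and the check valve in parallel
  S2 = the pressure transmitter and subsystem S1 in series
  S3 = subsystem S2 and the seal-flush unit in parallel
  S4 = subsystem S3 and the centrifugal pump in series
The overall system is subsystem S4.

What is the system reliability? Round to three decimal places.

Parallel (motor starter and check valve): 1 − (1 − 0.85000)(1 − 0.72000) = 0.95800
Series (pressure transmitter and [0.95800]): 0.79000 × 0.95800 = 0.75682
Parallel ([0.75682] and seal-flush unit): 1 − (1 − 0.75682)(1 − 0.97000) = 0.99270
Series ([0.99270] and centrifugal pump): 0.99270 × 0.75000 = 0.745

0.745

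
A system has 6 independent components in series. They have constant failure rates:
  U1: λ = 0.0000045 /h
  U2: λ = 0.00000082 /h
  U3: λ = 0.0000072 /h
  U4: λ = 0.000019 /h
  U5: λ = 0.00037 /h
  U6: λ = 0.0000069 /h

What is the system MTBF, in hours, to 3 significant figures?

Series of exponential components: λ_sys = Σ λ_i
λ_sys = 0.0000045 + 0.00000082 + 0.0000072 + 0.000019 + 0.00037 + 0.0000069 = 4.0842e-04 /h
MTBF = 1 / λ_sys = 2450 h

2450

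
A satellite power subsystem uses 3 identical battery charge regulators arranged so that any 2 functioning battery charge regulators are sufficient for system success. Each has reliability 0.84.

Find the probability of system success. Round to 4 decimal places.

R = Σ_{i=2}^{3} C(3,i) p^i (1−p)^{3−i} with p = 0.84
C(3,2)·0.84^2·0.16^1 = 0.338688
C(3,3)·0.84^3·0.16^0 = 0.592704
Sum = 0.9314

0.9314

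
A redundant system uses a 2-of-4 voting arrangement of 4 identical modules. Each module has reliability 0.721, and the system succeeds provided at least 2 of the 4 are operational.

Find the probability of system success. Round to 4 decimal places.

0.9313

R = Σ_{i=2}^{4} C(4,i) p^i (1−p)^{4−i} with p = 0.721
C(4,2)·0.721^2·0.279^2 = 0.242790
C(4,3)·0.721^3·0.279^1 = 0.418283
C(4,4)·0.721^4·0.279^0 = 0.270235
Sum = 0.9313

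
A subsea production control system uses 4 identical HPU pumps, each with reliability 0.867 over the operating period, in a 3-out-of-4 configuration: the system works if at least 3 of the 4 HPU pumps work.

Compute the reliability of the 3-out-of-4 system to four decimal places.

R = Σ_{i=3}^{4} C(4,i) p^i (1−p)^{4−i} with p = 0.867
C(4,3)·0.867^3·0.133^1 = 0.346712
C(4,4)·0.867^4·0.133^0 = 0.565036
Sum = 0.9117

0.9117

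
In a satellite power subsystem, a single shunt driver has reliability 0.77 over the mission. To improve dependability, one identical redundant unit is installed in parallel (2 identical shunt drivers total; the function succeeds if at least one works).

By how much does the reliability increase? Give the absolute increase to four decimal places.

0.1771

R_before = 0.77
R_after = 1 − (1 − 0.77)^2 = 0.9471
ΔR = 0.9471 − 0.77 = 0.1771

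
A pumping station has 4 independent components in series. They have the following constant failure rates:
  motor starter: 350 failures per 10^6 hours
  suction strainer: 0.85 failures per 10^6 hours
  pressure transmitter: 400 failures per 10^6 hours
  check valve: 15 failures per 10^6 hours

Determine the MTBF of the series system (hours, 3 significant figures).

Series of exponential components: λ_sys = Σ λ_i
λ_sys = 0.00035 + 0.00000085 + 0.00040 + 0.000015 = 7.6585e-04 /h
MTBF = 1 / λ_sys = 1310 h

1310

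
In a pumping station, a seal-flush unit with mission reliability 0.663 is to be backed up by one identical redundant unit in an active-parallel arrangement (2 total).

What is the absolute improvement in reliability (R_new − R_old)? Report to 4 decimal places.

R_before = 0.663
R_after = 1 − (1 − 0.663)^2 = 0.8864
ΔR = 0.8864 − 0.663 = 0.2234

0.2234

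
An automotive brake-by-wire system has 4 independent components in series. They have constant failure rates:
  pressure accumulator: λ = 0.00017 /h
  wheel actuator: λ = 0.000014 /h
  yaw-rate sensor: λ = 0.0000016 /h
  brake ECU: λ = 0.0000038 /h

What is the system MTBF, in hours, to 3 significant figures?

Series of exponential components: λ_sys = Σ λ_i
λ_sys = 0.00017 + 0.000014 + 0.0000016 + 0.0000038 = 1.8940e-04 /h
MTBF = 1 / λ_sys = 5280 h

5280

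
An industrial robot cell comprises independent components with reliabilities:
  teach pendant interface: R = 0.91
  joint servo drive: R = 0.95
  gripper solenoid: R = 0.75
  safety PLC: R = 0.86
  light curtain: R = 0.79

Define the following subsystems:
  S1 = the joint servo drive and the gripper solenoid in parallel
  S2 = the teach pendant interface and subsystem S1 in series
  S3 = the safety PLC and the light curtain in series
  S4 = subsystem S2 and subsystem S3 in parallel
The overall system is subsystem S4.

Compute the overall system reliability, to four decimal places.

Parallel (joint servo drive and gripper solenoid): 1 − (1 − 0.950000)(1 − 0.750000) = 0.987500
Series (teach pendant interface and [0.987500]): 0.910000 × 0.987500 = 0.898625
Series (safety PLC and light curtain): 0.860000 × 0.790000 = 0.679400
Parallel ([0.898625] and [0.679400]): 1 − (1 − 0.898625)(1 − 0.679400) = 0.9675

0.9675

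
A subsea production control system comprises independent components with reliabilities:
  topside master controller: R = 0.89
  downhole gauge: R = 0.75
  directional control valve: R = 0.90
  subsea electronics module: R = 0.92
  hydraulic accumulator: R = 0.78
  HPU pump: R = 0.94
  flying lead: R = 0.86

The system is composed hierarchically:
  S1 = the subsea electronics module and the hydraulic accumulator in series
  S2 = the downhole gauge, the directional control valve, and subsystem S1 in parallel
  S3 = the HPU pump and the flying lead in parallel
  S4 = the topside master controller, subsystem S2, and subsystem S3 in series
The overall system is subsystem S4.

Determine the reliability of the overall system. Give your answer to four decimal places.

Series (subsea electronics module and hydraulic accumulator): 0.920000 × 0.780000 = 0.717600
Parallel (downhole gauge, directional control valve, and [0.717600]): 1 − (1 − 0.750000)(1 − 0.900000)(1 − 0.717600) = 0.992940
Parallel (HPU pump and flying lead): 1 − (1 − 0.940000)(1 − 0.860000) = 0.991600
Series (topside master controller, [0.992940], and [0.991600]): 0.890000 × 0.992940 × 0.991600 = 0.8763

0.8763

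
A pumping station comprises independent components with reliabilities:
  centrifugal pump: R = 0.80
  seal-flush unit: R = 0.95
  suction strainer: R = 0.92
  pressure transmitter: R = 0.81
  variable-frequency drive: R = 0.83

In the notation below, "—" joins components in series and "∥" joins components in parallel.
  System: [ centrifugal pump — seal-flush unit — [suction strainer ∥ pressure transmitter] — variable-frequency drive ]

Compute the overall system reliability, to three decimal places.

0.621

Parallel (suction strainer and pressure transmitter): 1 − (1 − 0.92000)(1 − 0.81000) = 0.98480
Series (centrifugal pump, seal-flush unit, [0.98480], and variable-frequency drive): 0.80000 × 0.95000 × 0.98480 × 0.83000 = 0.621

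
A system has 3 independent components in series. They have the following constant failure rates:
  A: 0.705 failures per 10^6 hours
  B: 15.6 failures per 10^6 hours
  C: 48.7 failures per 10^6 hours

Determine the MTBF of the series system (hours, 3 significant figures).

15400

Series of exponential components: λ_sys = Σ λ_i
λ_sys = 0.000000705 + 0.0000156 + 0.0000487 = 6.5005e-05 /h
MTBF = 1 / λ_sys = 15400 h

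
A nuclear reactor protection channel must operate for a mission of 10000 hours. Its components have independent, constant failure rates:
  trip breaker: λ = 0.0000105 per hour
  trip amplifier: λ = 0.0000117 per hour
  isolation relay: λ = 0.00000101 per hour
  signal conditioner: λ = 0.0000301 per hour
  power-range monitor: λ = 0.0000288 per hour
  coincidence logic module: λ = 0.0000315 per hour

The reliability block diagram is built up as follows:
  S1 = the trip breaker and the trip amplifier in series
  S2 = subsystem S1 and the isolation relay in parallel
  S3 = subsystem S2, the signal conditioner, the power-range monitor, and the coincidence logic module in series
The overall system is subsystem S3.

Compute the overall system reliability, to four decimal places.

R(trip breaker) = exp(−0.0000105 × 10000) = 0.900325
R(trip amplifier) = exp(−0.0000117 × 10000) = 0.889585
R(isolation relay) = exp(−0.00000101 × 10000) = 0.989951
R(signal conditioner) = exp(−0.0000301 × 10000) = 0.740078
R(power-range monitor) = exp(−0.0000288 × 10000) = 0.749762
R(coincidence logic module) = exp(−0.0000315 × 10000) = 0.729789
Series (trip breaker and trip amplifier): 0.900325 × 0.889585 = 0.800916
Parallel ([0.800916] and isolation relay): 1 − (1 − 0.800916)(1 − 0.989951) = 0.997999
Series ([0.997999], signal conditioner, power-range monitor, and coincidence logic module): 0.997999 × 0.740078 × 0.749762 × 0.729789 = 0.4041

0.4041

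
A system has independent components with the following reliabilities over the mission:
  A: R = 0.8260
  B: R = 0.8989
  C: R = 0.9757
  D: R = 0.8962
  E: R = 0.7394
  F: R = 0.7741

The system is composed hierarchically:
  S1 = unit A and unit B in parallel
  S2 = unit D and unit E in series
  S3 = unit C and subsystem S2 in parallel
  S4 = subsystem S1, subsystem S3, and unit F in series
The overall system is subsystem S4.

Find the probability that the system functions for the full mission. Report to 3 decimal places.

Parallel (A and B): 1 − (1 − 0.82600)(1 − 0.89890) = 0.98241
Series (D and E): 0.89620 × 0.73940 = 0.66265
Parallel (C and [0.66265]): 1 − (1 − 0.97570)(1 − 0.66265) = 0.99180
Series ([0.98241], [0.99180], and F): 0.98241 × 0.99180 × 0.77410 = 0.754

0.754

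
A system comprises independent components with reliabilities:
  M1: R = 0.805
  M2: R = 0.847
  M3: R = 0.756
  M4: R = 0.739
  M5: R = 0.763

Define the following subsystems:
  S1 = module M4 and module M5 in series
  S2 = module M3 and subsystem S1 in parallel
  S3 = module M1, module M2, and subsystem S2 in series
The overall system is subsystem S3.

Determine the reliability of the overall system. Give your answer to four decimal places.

0.6093

Series (M4 and M5): 0.739000 × 0.763000 = 0.563857
Parallel (M3 and [0.563857]): 1 − (1 − 0.756000)(1 − 0.563857) = 0.893581
Series (M1, M2, and [0.893581]): 0.805000 × 0.847000 × 0.893581 = 0.6093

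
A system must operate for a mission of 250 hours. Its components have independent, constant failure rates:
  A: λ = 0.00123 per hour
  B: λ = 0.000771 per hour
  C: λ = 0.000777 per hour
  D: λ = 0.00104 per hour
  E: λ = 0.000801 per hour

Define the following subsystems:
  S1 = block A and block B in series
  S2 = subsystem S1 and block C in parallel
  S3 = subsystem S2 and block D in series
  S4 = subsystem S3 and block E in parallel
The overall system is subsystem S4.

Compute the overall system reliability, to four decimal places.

R(A) = exp(−0.00123 × 250) = 0.735283
R(B) = exp(−0.000771 × 250) = 0.824688
R(C) = exp(−0.000777 × 250) = 0.823452
R(D) = exp(−0.00104 × 250) = 0.771052
R(E) = exp(−0.000801 × 250) = 0.818526
Series (A and B): 0.735283 × 0.824688 = 0.606379
Parallel ([0.606379] and C): 1 − (1 − 0.606379)(1 − 0.823452) = 0.930507
Series ([0.930507] and D): 0.930507 × 0.771052 = 0.717469
Parallel ([0.717469] and E): 1 − (1 − 0.717469)(1 − 0.818526) = 0.9487

0.9487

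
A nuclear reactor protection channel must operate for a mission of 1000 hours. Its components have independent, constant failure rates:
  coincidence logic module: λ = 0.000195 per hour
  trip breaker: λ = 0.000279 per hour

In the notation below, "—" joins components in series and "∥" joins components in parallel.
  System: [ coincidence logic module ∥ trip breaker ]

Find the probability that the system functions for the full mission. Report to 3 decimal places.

0.957

R(coincidence logic module) = exp(−0.000195 × 1000) = 0.82283
R(trip breaker) = exp(−0.000279 × 1000) = 0.75654
Parallel (coincidence logic module and trip breaker): 1 − (1 − 0.82283)(1 − 0.75654) = 0.957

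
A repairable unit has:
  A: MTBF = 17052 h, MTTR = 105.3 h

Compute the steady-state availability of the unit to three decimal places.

0.994

A(A) = MTBF/(MTBF+MTTR) = 17052/(17052+105.3) = 0.994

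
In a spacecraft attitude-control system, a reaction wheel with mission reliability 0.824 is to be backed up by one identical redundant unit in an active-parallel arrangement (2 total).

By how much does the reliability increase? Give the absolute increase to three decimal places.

R_before = 0.824
R_after = 1 − (1 − 0.824)^2 = 0.969
ΔR = 0.969 − 0.824 = 0.145

0.145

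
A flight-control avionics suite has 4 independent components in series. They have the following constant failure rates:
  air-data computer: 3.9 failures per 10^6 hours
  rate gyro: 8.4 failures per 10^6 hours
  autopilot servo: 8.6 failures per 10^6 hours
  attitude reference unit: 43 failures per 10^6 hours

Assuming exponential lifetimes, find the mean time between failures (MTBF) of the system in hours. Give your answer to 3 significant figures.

Series of exponential components: λ_sys = Σ λ_i
λ_sys = 0.0000039 + 0.0000084 + 0.0000086 + 0.000043 = 6.3900e-05 /h
MTBF = 1 / λ_sys = 15600 h

15600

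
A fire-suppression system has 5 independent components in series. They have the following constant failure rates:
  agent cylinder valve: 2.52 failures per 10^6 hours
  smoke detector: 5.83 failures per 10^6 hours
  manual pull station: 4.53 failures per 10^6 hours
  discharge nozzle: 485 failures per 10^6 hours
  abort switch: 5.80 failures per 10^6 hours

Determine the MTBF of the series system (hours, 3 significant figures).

1990

Series of exponential components: λ_sys = Σ λ_i
λ_sys = 0.00000252 + 0.00000583 + 0.00000453 + 0.000485 + 0.00000580 = 5.0368e-04 /h
MTBF = 1 / λ_sys = 1990 h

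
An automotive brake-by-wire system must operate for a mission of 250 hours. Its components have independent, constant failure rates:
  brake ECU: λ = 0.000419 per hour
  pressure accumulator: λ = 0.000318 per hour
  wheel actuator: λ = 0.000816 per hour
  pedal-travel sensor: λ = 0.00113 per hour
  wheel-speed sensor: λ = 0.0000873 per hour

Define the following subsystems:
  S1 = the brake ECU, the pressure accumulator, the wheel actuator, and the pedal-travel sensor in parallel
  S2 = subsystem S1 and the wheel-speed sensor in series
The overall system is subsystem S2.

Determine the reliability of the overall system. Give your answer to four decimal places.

R(brake ECU) = exp(−0.000419 × 250) = 0.900550
R(pressure accumulator) = exp(−0.000318 × 250) = 0.923578
R(wheel actuator) = exp(−0.000816 × 250) = 0.815462
R(pedal-travel sensor) = exp(−0.00113 × 250) = 0.753897
R(wheel-speed sensor) = exp(−0.0000873 × 250) = 0.978411
Parallel (brake ECU, pressure accumulator, wheel actuator, and pedal-travel sensor): 1 − (1 − 0.900550)(1 − 0.923578)(1 − 0.815462)(1 − 0.753897) = 0.999655
Series ([0.999655] and wheel-speed sensor): 0.999655 × 0.978411 = 0.9781

0.9781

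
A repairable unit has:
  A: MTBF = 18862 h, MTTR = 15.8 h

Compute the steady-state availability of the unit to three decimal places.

A(A) = MTBF/(MTBF+MTTR) = 18862/(18862+15.8) = 0.999

0.999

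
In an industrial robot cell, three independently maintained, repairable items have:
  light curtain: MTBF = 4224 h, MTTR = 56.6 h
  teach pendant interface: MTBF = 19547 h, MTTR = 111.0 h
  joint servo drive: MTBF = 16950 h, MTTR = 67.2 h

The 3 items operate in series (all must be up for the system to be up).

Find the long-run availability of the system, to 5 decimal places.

A(light curtain) = MTBF/(MTBF+MTTR) = 4224/(4224+56.6) = 0.986778
A(teach pendant interface) = MTBF/(MTBF+MTTR) = 19547/(19547+111.0) = 0.994353
A(joint servo drive) = MTBF/(MTBF+MTTR) = 16950/(16950+67.2) = 0.996051
Series availability: 0.986778 × 0.994353 × 0.996051 = 0.97733

0.97733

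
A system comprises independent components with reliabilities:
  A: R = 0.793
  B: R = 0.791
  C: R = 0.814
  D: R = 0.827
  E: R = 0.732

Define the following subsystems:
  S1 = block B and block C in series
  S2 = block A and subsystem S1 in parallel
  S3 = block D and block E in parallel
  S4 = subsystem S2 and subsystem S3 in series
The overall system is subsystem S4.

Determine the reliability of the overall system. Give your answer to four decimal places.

0.8833

Series (B and C): 0.791000 × 0.814000 = 0.643874
Parallel (A and [0.643874]): 1 − (1 − 0.793000)(1 − 0.643874) = 0.926282
Parallel (D and E): 1 − (1 − 0.827000)(1 − 0.732000) = 0.953636
Series ([0.926282] and [0.953636]): 0.926282 × 0.953636 = 0.8833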